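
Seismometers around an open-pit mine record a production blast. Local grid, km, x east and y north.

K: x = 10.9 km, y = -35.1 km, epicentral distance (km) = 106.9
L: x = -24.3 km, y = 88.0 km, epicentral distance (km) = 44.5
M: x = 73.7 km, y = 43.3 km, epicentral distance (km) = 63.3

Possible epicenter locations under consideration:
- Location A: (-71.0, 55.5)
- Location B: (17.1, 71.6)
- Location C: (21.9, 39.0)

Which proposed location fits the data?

Location B

For each candidate, compare |candidate − station| to the reported distance:
Location A: residuals K 15.2, L 12.4, M 81.9 → max 81.9 km
Location B: residuals K 0.0, L 0.0, M 0.0 → max 0.0 km
Location C: residuals K 32.0, L 22.8, M 11.3 → max 32.0 km
Only Location B has all residuals ≈ 0.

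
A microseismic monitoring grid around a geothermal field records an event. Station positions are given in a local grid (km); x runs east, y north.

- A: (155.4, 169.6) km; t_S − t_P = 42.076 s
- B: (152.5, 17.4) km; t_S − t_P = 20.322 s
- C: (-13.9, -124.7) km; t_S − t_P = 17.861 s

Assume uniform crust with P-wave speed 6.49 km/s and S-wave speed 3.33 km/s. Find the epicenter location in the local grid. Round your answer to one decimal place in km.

(107.8, -114.2)

Distance from S−P lag: d = Δt · v_P v_S / (v_P − v_S) = Δt · (6.49·3.33)/(6.49−3.33) ≈ 6.8391·Δt.
So d_A = 287.76, d_B = 138.99, d_C = 122.15 km.
Circle about each station: (x − 155.4)² + (y − 169.6)² = 287.76²; (x − 152.5)² + (y − 17.4)² = 138.99²; (x + 13.9)² + (y + 124.7)² = 122.15².
Subtracting pairs of circle equations eliminates x²+y² and gives linear equations (the radical axes):
-5.8 x − 304.4 y = 34133.29
-338.6 x − 588.6 y = 30715.18
Solving the 2×2 system: x ≈ 107.8, y ≈ -114.2 km.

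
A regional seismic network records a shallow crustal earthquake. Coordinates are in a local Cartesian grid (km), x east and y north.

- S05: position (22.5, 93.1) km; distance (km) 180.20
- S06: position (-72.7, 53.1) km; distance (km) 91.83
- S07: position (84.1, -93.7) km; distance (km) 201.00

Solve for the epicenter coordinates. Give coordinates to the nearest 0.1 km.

(-107.2, -32.0)

Circle about each station: (x − 22.5)² + (y − 93.1)² = 180.20²; (x + 72.7)² + (y − 53.1)² = 91.83²; (x − 84.1)² + (y + 93.7)² = 201.00².
Subtracting pairs of circle equations eliminates x²+y² and gives linear equations (the radical axes):
-190.4 x − 80.0 y = 22970.33
123.2 x − 373.6 y = -1250.32
Solving the 2×2 system: x ≈ -107.2, y ≈ -32.0 km.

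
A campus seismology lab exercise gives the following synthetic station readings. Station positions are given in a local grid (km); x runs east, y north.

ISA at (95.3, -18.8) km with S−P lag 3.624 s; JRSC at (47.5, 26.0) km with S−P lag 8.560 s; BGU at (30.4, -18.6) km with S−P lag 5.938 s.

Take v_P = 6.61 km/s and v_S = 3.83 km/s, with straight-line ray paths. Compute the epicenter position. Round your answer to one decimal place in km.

x ≈ 76.9 km, y ≈ -46.2 km

Distance from S−P lag: d = Δt · v_P v_S / (v_P − v_S) = Δt · (6.61·3.83)/(6.61−3.83) ≈ 9.1066·Δt.
So d_ISA = 33.00, d_JRSC = 77.95, d_BGU = 54.07 km.
Circle about each station: (x − 95.3)² + (y + 18.8)² = 33.00²; (x − 47.5)² + (y − 26.0)² = 77.95²; (x − 30.4)² + (y + 18.6)² = 54.07².
Subtracting the ISA equation from the JRSC and BGU equations removes the quadratic terms:
-95.6 x + 89.6 y = -11490.48
-129.8 x + 0.4 y = -9999.97
Solving the 2×2 system: x ≈ 76.9, y ≈ -46.2 km.
Check against ISA (with the unrounded x, y): √((x − 95.3)²+(y + 18.8)²) = 33.00 ≈ 33.00 km. ✓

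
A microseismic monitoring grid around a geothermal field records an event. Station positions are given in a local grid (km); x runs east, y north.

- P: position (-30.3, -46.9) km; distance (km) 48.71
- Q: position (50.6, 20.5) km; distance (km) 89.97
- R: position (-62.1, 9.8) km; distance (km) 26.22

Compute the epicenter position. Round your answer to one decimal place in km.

x ≈ -37.3 km, y ≈ 1.3 km

Circle about each station: (x + 30.3)² + (y + 46.9)² = 48.71²; (x − 50.6)² + (y − 20.5)² = 89.97²; (x + 62.1)² + (y − 9.8)² = 26.22².
Subtracting the P equation from the Q and R equations removes the quadratic terms:
161.8 x + 134.8 y = -5859.03
-63.6 x + 113.4 y = 2519.93
Solving the 2×2 system: x ≈ -37.3, y ≈ 1.3 km.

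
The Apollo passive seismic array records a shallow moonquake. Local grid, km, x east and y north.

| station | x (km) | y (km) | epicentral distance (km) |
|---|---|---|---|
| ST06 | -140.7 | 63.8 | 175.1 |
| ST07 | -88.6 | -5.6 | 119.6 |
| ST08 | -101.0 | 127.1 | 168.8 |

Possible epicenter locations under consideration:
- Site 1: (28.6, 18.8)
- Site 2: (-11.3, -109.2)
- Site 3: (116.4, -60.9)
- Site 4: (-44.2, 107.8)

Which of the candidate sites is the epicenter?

Site 1

For each candidate, compare |candidate − station| to the reported distance:
Site 1: residuals ST06 0.1, ST07 0.1, ST08 0.1 → max 0.1 km
Site 2: residuals ST06 40.9, ST07 9.7, ST08 84.0 → max 84.0 km
Site 3: residuals ST06 110.6, ST07 92.7, ST08 118.6 → max 118.6 km
Site 4: residuals ST06 69.0, ST07 2.2, ST08 108.8 → max 108.8 km
Only Site 1 has all residuals ≈ 0.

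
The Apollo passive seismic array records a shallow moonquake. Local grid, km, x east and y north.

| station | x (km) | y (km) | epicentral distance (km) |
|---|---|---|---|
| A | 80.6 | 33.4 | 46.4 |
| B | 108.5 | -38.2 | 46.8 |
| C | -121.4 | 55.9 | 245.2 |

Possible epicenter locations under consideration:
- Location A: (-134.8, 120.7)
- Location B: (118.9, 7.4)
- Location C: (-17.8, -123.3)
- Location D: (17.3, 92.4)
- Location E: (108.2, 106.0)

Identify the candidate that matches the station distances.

For each candidate, compare |candidate − station| to the reported distance:
Location A: residuals A 186.0, B 243.8, C 179.0 → max 243.8 km
Location B: residuals A 0.1, B 0.0, C 0.1 → max 0.1 km
Location C: residuals A 138.6, B 105.5, C 38.2 → max 138.6 km
Location D: residuals A 40.1, B 112.5, C 101.8 → max 112.5 km
Location E: residuals A 31.3, B 97.4, C 10.2 → max 97.4 km
Only Location B has all residuals ≈ 0.

Location B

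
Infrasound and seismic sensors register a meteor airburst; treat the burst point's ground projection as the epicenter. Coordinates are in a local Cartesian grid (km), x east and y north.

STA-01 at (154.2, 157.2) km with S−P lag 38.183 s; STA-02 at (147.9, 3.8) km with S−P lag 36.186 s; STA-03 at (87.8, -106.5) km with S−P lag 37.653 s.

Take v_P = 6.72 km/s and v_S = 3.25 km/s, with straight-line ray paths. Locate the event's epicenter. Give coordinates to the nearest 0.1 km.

Distance from S−P lag: d = Δt · v_P v_S / (v_P − v_S) = Δt · (6.72·3.25)/(6.72−3.25) ≈ 6.2939·Δt.
So d_STA-01 = 240.32, d_STA-02 = 227.75, d_STA-03 = 236.99 km.
Circle about each station: (x − 154.2)² + (y − 157.2)² = 240.32²; (x − 147.9)² + (y − 3.8)² = 227.75²; (x − 87.8)² + (y + 106.5)² = 236.99².
Subtracting the STA-01 equation from the STA-02 and STA-03 equations removes the quadratic terms:
-12.6 x − 306.8 y = -20716.99
-132.8 x − 527.4 y = -27848.95
Solving the 2×2 system: x ≈ -69.9, y ≈ 70.4 km.

x ≈ -69.9 km, y ≈ 70.4 km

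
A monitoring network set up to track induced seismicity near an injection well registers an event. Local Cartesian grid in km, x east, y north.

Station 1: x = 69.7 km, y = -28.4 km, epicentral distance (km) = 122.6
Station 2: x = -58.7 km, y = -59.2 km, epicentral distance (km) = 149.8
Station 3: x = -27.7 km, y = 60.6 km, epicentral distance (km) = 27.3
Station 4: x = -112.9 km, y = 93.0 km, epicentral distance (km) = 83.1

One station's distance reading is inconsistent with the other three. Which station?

Station 1

Solve using three stations at a time. Using Station 2, Station 3, Station 4 (subtract circle equations pairwise → linear system) gives (x, y) ≈ (-30.0, 87.8).
Distances from that point to each station vs reported:
  Station 1: calculated 153.1 vs reported 122.6 → residual 30.5 km
  Station 2: calculated 149.8 vs reported 149.8 → residual 0.0 km
  Station 3: calculated 27.3 vs reported 27.3 → residual 0.0 km
  Station 4: calculated 83.1 vs reported 83.1 → residual 0.0 km
Station 2, Station 3, Station 4 are mutually consistent (residuals ≈ 0); Station 1 is off by 30.5 km.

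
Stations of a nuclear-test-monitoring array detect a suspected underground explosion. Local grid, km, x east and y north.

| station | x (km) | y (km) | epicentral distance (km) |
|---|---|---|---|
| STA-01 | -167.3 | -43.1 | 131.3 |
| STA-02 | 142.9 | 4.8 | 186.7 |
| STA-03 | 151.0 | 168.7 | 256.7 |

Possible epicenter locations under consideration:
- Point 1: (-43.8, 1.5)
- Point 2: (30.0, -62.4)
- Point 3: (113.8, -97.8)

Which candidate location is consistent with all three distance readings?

Point 1

For each candidate, compare |candidate − station| to the reported distance:
Point 1: residuals STA-01 0.0, STA-02 0.0, STA-03 0.0 → max 0.0 km
Point 2: residuals STA-01 66.9, STA-02 55.3, STA-03 4.2 → max 66.9 km
Point 3: residuals STA-01 155.1, STA-02 80.1, STA-03 12.4 → max 155.1 km
Only Point 1 has all residuals ≈ 0.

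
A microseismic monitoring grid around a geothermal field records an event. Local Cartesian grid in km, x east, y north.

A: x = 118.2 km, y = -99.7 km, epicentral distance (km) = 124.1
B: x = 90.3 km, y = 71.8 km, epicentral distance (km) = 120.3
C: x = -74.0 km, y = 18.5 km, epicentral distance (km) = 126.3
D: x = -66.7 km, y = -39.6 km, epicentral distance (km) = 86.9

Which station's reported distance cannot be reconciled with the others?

Solve using three stations at a time. Using A, B, D (subtract circle equations pairwise → linear system) gives (x, y) ≈ (19.0, -25.1).
Distances from that point to each station vs reported:
  A: calculated 124.1 vs reported 124.1 → residual 0.0 km
  B: calculated 120.3 vs reported 120.3 → residual 0.0 km
  C: calculated 102.7 vs reported 126.3 → residual 23.6 km
  D: calculated 86.9 vs reported 86.9 → residual 0.0 km
A, B, D are mutually consistent (residuals ≈ 0); C is off by 23.6 km.

C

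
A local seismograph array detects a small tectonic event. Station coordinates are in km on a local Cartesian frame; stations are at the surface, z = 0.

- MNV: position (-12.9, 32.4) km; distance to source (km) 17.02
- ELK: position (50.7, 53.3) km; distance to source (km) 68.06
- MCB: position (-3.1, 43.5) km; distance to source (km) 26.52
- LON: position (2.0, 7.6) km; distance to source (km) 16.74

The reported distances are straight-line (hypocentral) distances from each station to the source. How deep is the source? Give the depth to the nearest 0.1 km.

depth ≈ 8.4 km

Each station gives a sphere (x−x_i)² + (y−y_i)² + z² = d_i² (stations at z=0).
Subtracting the MNV sphere from ELK and MCB: z² cancels, leaving linear equations in x and y:
127.2 x + 41.8 y = -147.27
19.6 x + 22.2 y = 272.06
Solving: x ≈ -7.304, y ≈ 18.704 km (keep extra digits for the depth step; rounded: -7.3, 18.7).
Then from the MNV sphere: z² = 17.02² − (x + 12.9)² − (y − 32.4)² with x = -7.304, y = 18.704, so z ≈ 8.413 ≈ 8.4 km.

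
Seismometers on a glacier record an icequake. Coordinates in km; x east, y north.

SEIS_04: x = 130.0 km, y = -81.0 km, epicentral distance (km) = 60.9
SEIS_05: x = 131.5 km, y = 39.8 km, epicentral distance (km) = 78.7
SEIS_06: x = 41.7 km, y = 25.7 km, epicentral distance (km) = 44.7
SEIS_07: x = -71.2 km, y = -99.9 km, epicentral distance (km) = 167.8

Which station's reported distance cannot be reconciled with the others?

SEIS_04

Solve using three stations at a time. Using SEIS_05, SEIS_06, SEIS_07 (subtract circle equations pairwise → linear system) gives (x, y) ≈ (69.8, -9.0).
Distances from that point to each station vs reported:
  SEIS_04: calculated 93.9 vs reported 60.9 → residual 33.0 km
  SEIS_05: calculated 78.6 vs reported 78.7 → residual 0.1 km
  SEIS_06: calculated 44.6 vs reported 44.7 → residual 0.1 km
  SEIS_07: calculated 167.8 vs reported 167.8 → residual 0.0 km
SEIS_05, SEIS_06, SEIS_07 are mutually consistent (residuals ≈ 0); SEIS_04 is off by 33.0 km.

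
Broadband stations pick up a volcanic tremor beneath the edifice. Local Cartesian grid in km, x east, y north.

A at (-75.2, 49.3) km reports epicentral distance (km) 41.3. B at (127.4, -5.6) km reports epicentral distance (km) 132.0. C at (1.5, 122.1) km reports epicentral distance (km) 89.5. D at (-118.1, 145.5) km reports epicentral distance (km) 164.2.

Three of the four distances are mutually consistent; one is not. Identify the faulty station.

A

Solve using three stations at a time. Using B, C, D (subtract circle equations pairwise → linear system) gives (x, y) ≈ (1.1, 32.7).
Distances from that point to each station vs reported:
  A: calculated 78.1 vs reported 41.3 → residual 36.8 km
  B: calculated 131.9 vs reported 132.0 → residual 0.1 km
  C: calculated 89.4 vs reported 89.5 → residual 0.1 km
  D: calculated 164.1 vs reported 164.2 → residual 0.1 km
B, C, D are mutually consistent (residuals ≈ 0); A is off by 36.8 km.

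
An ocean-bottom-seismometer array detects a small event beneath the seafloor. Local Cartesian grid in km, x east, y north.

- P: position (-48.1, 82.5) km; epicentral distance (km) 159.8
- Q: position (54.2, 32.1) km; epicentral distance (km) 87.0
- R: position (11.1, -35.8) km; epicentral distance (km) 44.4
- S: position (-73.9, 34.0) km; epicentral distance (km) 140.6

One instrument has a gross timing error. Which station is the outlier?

R

Solve using three stations at a time. Using P, Q, S (subtract circle equations pairwise → linear system) gives (x, y) ≈ (36.5, -53.1).
Distances from that point to each station vs reported:
  P: calculated 159.8 vs reported 159.8 → residual 0.0 km
  Q: calculated 87.0 vs reported 87.0 → residual 0.0 km
  R: calculated 30.7 vs reported 44.4 → residual 13.7 km
  S: calculated 140.6 vs reported 140.6 → residual 0.0 km
P, Q, S are mutually consistent (residuals ≈ 0); R is off by 13.7 km.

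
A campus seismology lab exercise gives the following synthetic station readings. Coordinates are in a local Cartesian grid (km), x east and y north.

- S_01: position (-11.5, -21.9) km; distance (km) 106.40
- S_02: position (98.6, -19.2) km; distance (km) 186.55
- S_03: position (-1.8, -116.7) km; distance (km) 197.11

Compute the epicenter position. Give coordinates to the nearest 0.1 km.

-65.3 km east, 69.9 km north

Circle about each station: (x + 11.5)² + (y + 21.9)² = 106.40²; (x − 98.6)² + (y + 19.2)² = 186.55²; (x + 1.8)² + (y + 116.7)² = 197.11².
Subtracting the S_01 equation from the S_02 and S_03 equations removes the quadratic terms:
220.2 x + 5.4 y = -14001.20
19.4 x − 189.6 y = -14521.12
Solving the 2×2 system: x ≈ -65.3, y ≈ 69.9 km.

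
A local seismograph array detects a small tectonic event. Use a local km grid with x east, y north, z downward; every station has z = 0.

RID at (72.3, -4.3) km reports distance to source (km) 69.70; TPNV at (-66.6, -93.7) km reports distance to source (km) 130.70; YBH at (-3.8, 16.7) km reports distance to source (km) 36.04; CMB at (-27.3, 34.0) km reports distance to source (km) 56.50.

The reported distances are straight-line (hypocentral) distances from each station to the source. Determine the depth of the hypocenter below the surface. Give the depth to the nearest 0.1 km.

31.3 km

Each station gives a sphere (x−x_i)² + (y−y_i)² + z² = d_i² (stations at z=0).
Subtracting the RID sphere from TPNV and YBH: z² cancels, leaving linear equations in x and y:
-277.8 x − 178.8 y = -4254.93
-152.2 x + 42.0 y = -1393.24
Solving: x ≈ 11.003, y ≈ 6.701 km (keep extra digits for the depth step; rounded: 11.0, 6.7).
Then from the RID sphere: z² = 69.70² − (x − 72.3)² − (y + 4.3)² with x = 11.003, y = 6.701, so z ≈ 31.301 ≈ 31.3 km.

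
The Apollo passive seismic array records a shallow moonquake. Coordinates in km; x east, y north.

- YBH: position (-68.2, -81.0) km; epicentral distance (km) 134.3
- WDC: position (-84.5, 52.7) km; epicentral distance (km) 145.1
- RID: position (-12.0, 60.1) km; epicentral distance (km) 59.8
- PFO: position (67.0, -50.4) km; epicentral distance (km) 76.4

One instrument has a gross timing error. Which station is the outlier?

WDC

Solve using three stations at a time. Using YBH, RID, PFO (subtract circle equations pairwise → linear system) gives (x, y) ≈ (26.4, 14.3).
Distances from that point to each station vs reported:
  YBH: calculated 134.3 vs reported 134.3 → residual 0.0 km
  WDC: calculated 117.4 vs reported 145.1 → residual 27.7 km
  RID: calculated 59.8 vs reported 59.8 → residual 0.0 km
  PFO: calculated 76.4 vs reported 76.4 → residual 0.0 km
YBH, RID, PFO are mutually consistent (residuals ≈ 0); WDC is off by 27.7 km.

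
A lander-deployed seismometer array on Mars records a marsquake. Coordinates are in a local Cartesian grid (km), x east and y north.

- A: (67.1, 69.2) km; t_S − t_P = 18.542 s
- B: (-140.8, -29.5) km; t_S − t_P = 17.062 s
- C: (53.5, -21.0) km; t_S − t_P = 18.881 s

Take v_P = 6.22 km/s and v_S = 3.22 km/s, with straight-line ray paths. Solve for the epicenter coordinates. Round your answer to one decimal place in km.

-54.2 km east, 44.5 km north

Distance from S−P lag: d = Δt · v_P v_S / (v_P − v_S) = Δt · (6.22·3.22)/(6.22−3.22) ≈ 6.6761·Δt.
So d_A = 123.79, d_B = 113.91, d_C = 126.05 km.
Circle about each station: (x − 67.1)² + (y − 69.2)² = 123.79²; (x + 140.8)² + (y + 29.5)² = 113.91²; (x − 53.5)² + (y + 21.0)² = 126.05².
Subtracting the A equation from the B and C equations removes the quadratic terms:
-415.8 x − 197.4 y = 13752.32
-27.2 x − 180.4 y = -6552.44
Solving the 2×2 system: x ≈ -54.2, y ≈ 44.5 km.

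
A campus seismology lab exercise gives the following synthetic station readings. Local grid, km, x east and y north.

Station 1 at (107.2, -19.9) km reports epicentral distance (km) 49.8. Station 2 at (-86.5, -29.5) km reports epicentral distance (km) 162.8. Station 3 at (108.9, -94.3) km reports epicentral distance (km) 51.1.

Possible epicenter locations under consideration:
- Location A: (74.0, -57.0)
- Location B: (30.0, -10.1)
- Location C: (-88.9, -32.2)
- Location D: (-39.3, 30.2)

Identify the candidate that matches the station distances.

For each candidate, compare |candidate − station| to the reported distance:
Location A: residuals Station 1 0.0, Station 2 0.0, Station 3 0.0 → max 0.0 km
Location B: residuals Station 1 28.0, Station 2 44.7, Station 3 64.3 → max 64.3 km
Location C: residuals Station 1 146.7, Station 2 159.2, Station 3 156.2 → max 159.2 km
Location D: residuals Station 1 105.0, Station 2 86.7, Station 3 142.5 → max 142.5 km
Only Location A has all residuals ≈ 0.

Location A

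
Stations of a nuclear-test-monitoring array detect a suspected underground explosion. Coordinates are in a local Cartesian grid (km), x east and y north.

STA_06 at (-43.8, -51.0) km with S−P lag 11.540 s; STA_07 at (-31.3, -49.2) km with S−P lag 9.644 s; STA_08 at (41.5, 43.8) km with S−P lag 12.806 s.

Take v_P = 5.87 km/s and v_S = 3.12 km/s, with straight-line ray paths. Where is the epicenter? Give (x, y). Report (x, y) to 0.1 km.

Distance from S−P lag: d = Δt · v_P v_S / (v_P − v_S) = Δt · (5.87·3.12)/(5.87−3.12) ≈ 6.6598·Δt.
So d_STA_06 = 76.85, d_STA_07 = 64.23, d_STA_08 = 85.29 km.
Circle about each station: (x + 43.8)² + (y + 51.0)² = 76.85²; (x + 31.3)² + (y + 49.2)² = 64.23²; (x − 41.5)² + (y − 43.8)² = 85.29².
Subtracting pairs of circle equations eliminates x²+y² and gives linear equations (the radical axes):
25.0 x + 3.6 y = 661.32
170.6 x + 189.6 y = -2247.21
Solving the 2×2 system: x ≈ 32.4, y ≈ -41.0 km.
Check against STA_06 (with the unrounded x, y): √((x + 43.8)²+(y + 51.0)²) = 76.81 ≈ 76.85 km. ✓

32.4 km east, -41.0 km north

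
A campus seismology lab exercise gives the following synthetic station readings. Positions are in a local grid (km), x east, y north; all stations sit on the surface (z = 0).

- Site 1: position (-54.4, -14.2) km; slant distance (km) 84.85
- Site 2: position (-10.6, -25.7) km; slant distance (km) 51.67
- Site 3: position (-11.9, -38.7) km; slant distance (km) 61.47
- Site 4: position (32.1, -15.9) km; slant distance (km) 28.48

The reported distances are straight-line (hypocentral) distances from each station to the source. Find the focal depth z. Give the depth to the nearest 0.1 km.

depth ≈ 16.3 km

Each station gives a sphere (x−x_i)² + (y−y_i)² + z² = d_i² (stations at z=0).
Subtracting the Site 1 sphere from Site 2 and Site 3: z² cancels, leaving linear equations in x and y:
87.6 x − 23.0 y = 2141.58
85.0 x − 49.0 y = 1899.26
Solving: x ≈ 26.206, y ≈ 6.699 km (keep extra digits for the depth step; rounded: 26.2, 6.7).
Then from the Site 1 sphere: z² = 84.85² − (x + 54.4)² − (y + 14.2)² with x = 26.206, y = 6.699, so z ≈ 16.292 ≈ 16.3 km.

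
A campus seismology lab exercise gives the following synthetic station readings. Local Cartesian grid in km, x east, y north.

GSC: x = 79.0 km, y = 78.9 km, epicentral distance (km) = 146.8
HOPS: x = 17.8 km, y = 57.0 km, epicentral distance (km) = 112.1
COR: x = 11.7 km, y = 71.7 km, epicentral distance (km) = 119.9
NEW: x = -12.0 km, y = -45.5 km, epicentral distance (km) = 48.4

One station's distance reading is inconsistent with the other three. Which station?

Solve using three stations at a time. Using HOPS, COR, NEW (subtract circle equations pairwise → linear system) gives (x, y) ≈ (-56.6, -26.8).
Distances from that point to each station vs reported:
  GSC: calculated 172.0 vs reported 146.8 → residual 25.2 km
  HOPS: calculated 112.1 vs reported 112.1 → residual 0.0 km
  COR: calculated 119.9 vs reported 119.9 → residual 0.0 km
  NEW: calculated 48.4 vs reported 48.4 → residual 0.0 km
HOPS, COR, NEW are mutually consistent (residuals ≈ 0); GSC is off by 25.2 km.

GSC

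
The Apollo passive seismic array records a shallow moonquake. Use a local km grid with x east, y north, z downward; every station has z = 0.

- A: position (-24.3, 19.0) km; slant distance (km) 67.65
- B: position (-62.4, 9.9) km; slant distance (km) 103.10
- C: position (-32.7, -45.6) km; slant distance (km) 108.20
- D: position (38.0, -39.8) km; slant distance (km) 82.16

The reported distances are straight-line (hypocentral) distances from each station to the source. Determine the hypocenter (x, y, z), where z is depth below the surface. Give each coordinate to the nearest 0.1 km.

x ≈ 31.4 km, y ≈ 34.1 km, depth ≈ 35.3 km

Each station gives a sphere (x−x_i)² + (y−y_i)² + z² = d_i² (stations at z=0).
Subtracting the A sphere from B and C: z² cancels, leaving linear equations in x and y:
-76.2 x − 18.2 y = -3012.81
-16.8 x − 129.2 y = -4933.56
Solving: x ≈ 31.393, y ≈ 34.103 km (keep extra digits for the depth step; rounded: 31.4, 34.1).
Then from the A sphere: z² = 67.65² − (x + 24.3)² − (y − 19.0)² with x = 31.393, y = 34.103, so z ≈ 35.309 ≈ 35.3 km.
Check against D (with the unrounded solution): distance 82.17 ≈ 82.16 km. ✓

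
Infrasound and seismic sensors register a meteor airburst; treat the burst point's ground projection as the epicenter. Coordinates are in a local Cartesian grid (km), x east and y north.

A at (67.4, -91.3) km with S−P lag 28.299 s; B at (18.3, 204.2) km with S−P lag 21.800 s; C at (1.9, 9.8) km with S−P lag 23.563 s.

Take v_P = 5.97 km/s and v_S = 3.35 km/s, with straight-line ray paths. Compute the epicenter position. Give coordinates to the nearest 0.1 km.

153.3 km east, 106.9 km north

Distance from S−P lag: d = Δt · v_P v_S / (v_P − v_S) = Δt · (5.97·3.35)/(5.97−3.35) ≈ 7.6334·Δt.
So d_A = 216.02, d_B = 166.41, d_C = 179.87 km.
Circle about each station: (x − 67.4)² + (y + 91.3)² = 216.02²; (x − 18.3)² + (y − 204.2)² = 166.41²; (x − 1.9)² + (y − 9.8)² = 179.87².
Subtracting the A equation from the B and C equations removes the quadratic terms:
-98.2 x + 591.0 y = 48126.43
-131.0 x + 202.2 y = 1532.62
Solving the 2×2 system: x ≈ 153.3, y ≈ 106.9 km.
Check against A (with the unrounded x, y): √((x − 67.4)²+(y + 91.3)²) = 216.02 ≈ 216.02 km. ✓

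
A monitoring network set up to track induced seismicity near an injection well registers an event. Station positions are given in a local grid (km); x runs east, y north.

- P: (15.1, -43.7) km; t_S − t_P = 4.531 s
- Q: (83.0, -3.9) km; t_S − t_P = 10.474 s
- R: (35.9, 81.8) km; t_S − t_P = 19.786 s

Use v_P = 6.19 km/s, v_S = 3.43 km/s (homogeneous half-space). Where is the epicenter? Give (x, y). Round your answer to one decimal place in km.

x ≈ 37.5 km, y ≈ -70.4 km

Distance from S−P lag: d = Δt · v_P v_S / (v_P − v_S) = Δt · (6.19·3.43)/(6.19−3.43) ≈ 7.6926·Δt.
So d_P = 34.86, d_Q = 80.57, d_R = 152.21 km.
Circle about each station: (x − 15.1)² + (y + 43.7)² = 34.86²; (x − 83.0)² + (y + 3.9)² = 80.57²; (x − 35.9)² + (y − 81.8)² = 152.21².
Subtracting the P equation from the Q and R equations removes the quadratic terms:
135.8 x + 79.6 y = -509.80
41.6 x + 251.0 y = -16110.31
Solving the 2×2 system: x ≈ 37.5, y ≈ -70.4 km.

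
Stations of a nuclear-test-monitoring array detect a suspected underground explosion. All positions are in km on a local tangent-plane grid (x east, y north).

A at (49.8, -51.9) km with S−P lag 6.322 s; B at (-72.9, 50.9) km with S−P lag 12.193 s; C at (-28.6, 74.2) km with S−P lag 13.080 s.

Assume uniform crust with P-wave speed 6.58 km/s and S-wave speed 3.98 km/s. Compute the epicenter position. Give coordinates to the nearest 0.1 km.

Distance from S−P lag: d = Δt · v_P v_S / (v_P − v_S) = Δt · (6.58·3.98)/(6.58−3.98) ≈ 10.0725·Δt.
So d_A = 63.68, d_B = 122.81, d_C = 131.75 km.
Circle about each station: (x − 49.8)² + (y + 51.9)² = 63.68²; (x + 72.9)² + (y − 50.9)² = 122.81²; (x + 28.6)² + (y − 74.2)² = 131.75².
Subtracting pairs of circle equations eliminates x²+y² and gives linear equations (the radical axes):
-245.4 x + 205.6 y = -8295.58
-156.8 x + 252.2 y = -12152.97
Solving the 2×2 system: x ≈ -13.7, y ≈ -56.7 km.

-13.7 km east, -56.7 km north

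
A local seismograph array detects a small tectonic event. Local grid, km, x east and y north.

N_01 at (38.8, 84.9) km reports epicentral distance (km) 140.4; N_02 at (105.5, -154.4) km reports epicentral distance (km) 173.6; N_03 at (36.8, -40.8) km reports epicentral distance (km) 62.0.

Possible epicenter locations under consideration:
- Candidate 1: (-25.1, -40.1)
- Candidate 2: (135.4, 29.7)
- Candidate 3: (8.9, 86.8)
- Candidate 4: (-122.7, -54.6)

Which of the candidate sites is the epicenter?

For each candidate, compare |candidate − station| to the reported distance:
Candidate 1: residuals N_01 0.0, N_02 0.0, N_03 0.1 → max 0.1 km
Candidate 2: residuals N_01 29.1, N_02 12.9, N_03 59.2 → max 59.2 km
Candidate 3: residuals N_01 110.4, N_02 86.2, N_03 68.6 → max 110.4 km
Candidate 4: residuals N_01 73.0, N_02 75.5, N_03 98.1 → max 98.1 km
Only Candidate 1 has all residuals ≈ 0.

Candidate 1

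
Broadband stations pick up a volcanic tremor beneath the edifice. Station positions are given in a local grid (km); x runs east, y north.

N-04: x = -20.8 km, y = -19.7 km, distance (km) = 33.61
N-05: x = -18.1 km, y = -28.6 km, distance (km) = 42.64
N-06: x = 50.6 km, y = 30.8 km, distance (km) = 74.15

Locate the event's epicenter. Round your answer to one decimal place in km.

Circle about each station: (x + 20.8)² + (y + 19.7)² = 33.61²; (x + 18.1)² + (y + 28.6)² = 42.64²; (x − 50.6)² + (y − 30.8)² = 74.15².
Subtracting the N-04 equation from the N-05 and N-06 equations removes the quadratic terms:
5.4 x − 17.8 y = -363.70
142.8 x + 101.0 y = -1680.32
Solving the 2×2 system: x ≈ -21.6, y ≈ 13.9 km.

-21.6 km east, 13.9 km north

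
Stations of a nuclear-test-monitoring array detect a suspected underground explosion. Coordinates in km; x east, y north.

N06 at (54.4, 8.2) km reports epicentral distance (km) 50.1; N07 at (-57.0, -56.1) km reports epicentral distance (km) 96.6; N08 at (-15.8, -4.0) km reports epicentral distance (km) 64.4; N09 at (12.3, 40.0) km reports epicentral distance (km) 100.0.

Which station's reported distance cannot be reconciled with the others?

N09

Solve using three stations at a time. Using N06, N07, N08 (subtract circle equations pairwise → linear system) gives (x, y) ≈ (38.1, -39.2).
Distances from that point to each station vs reported:
  N06: calculated 50.2 vs reported 50.1 → residual 0.1 km
  N07: calculated 96.6 vs reported 96.6 → residual 0.0 km
  N08: calculated 64.4 vs reported 64.4 → residual 0.0 km
  N09: calculated 83.4 vs reported 100.0 → residual 16.6 km
N06, N07, N08 are mutually consistent (residuals ≈ 0); N09 is off by 16.6 km.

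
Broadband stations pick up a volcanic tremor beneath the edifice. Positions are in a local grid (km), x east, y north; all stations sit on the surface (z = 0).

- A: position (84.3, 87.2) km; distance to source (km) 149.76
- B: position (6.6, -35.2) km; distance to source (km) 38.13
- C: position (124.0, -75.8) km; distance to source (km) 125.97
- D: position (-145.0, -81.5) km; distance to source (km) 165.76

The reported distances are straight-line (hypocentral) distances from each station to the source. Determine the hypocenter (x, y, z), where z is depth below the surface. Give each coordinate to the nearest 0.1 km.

Each station gives a sphere (x−x_i)² + (y−y_i)² + z² = d_i² (stations at z=0).
Subtracting the A sphere from B and C: z² cancels, leaving linear equations in x and y:
-155.4 x − 244.8 y = 7546.43
79.4 x − 326.0 y = 12970.93
Solving: x ≈ 10.202, y ≈ -37.303 km (keep extra digits for the depth step; rounded: 10.2, -37.3).
Then from the A sphere: z² = 149.76² − (x − 84.3)² − (y − 87.2)² with x = 10.202, y = -37.303, so z ≈ 37.902 ≈ 37.9 km.

x ≈ 10.2 km, y ≈ -37.3 km, depth ≈ 37.9 km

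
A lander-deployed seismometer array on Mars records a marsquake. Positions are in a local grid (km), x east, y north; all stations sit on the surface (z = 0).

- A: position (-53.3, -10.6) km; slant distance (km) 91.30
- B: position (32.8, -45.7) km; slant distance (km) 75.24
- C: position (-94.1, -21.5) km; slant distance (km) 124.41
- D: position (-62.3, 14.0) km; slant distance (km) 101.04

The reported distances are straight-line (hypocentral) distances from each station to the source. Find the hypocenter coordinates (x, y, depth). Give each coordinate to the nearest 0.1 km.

x ≈ 12.4 km, y ≈ -10.7 km, depth ≈ 63.4 km

Each station gives a sphere (x−x_i)² + (y−y_i)² + z² = d_i² (stations at z=0).
Subtracting the A sphere from B and C: z² cancels, leaving linear equations in x and y:
172.2 x − 70.2 y = 2885.71
-81.6 x − 21.8 y = -778.35
Solving: x ≈ 12.397, y ≈ -10.698 km (keep extra digits for the depth step; rounded: 12.4, -10.7).
Then from the A sphere: z² = 91.30² − (x + 53.3)² − (y + 10.6)² with x = 12.397, y = -10.698, so z ≈ 63.400 ≈ 63.4 km.
Check against D (with the unrounded solution): distance 101.04 ≈ 101.04 km. ✓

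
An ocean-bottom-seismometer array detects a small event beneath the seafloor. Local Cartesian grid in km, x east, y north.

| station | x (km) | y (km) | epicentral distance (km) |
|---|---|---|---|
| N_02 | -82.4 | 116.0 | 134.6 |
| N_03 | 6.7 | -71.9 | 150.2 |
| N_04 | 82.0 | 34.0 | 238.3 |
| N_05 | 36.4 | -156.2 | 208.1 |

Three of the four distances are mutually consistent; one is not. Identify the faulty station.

Solve using three stations at a time. Using N_03, N_04, N_05 (subtract circle equations pairwise → linear system) gives (x, y) ≈ (-141.5, -48.4).
Distances from that point to each station vs reported:
  N_02: calculated 174.7 vs reported 134.6 → residual 40.1 km
  N_03: calculated 150.0 vs reported 150.2 → residual 0.2 km
  N_04: calculated 238.2 vs reported 238.3 → residual 0.1 km
  N_05: calculated 208.0 vs reported 208.1 → residual 0.1 km
N_03, N_04, N_05 are mutually consistent (residuals ≈ 0); N_02 is off by 40.1 km.

N_02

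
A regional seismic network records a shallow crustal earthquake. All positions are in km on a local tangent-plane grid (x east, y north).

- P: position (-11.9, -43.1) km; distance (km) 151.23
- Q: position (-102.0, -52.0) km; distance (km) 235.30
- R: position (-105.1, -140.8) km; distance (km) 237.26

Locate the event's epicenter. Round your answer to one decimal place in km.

Circle about each station: (x + 11.9)² + (y + 43.1)² = 151.23²; (x + 102.0)² + (y + 52.0)² = 235.30²; (x + 105.1)² + (y + 140.8)² = 237.26².
Subtracting the P equation from the Q and R equations removes the quadratic terms:
-180.2 x − 17.8 y = -21386.80
-186.4 x − 195.4 y = -4550.36
Solving the 2×2 system: x ≈ 128.5, y ≈ -99.3 km.
Check against P (with the unrounded x, y): √((x + 11.9)²+(y + 43.1)²) = 151.22 ≈ 151.23 km. ✓

128.5 km east, -99.3 km north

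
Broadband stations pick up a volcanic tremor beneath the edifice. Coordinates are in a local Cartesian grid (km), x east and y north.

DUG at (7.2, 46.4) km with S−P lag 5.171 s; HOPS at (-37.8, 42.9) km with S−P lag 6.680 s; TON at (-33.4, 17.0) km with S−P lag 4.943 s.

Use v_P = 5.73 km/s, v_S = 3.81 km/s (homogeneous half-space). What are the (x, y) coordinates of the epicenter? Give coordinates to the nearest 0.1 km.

Distance from S−P lag: d = Δt · v_P v_S / (v_P − v_S) = Δt · (5.73·3.81)/(5.73−3.81) ≈ 11.3705·Δt.
So d_DUG = 58.80, d_HOPS = 75.95, d_TON = 56.20 km.
Circle about each station: (x − 7.2)² + (y − 46.4)² = 58.80²; (x + 37.8)² + (y − 42.9)² = 75.95²; (x + 33.4)² + (y − 17.0)² = 56.20².
Subtracting the DUG equation from the HOPS and TON equations removes the quadratic terms:
-90.0 x − 7.0 y = -1246.51
-81.2 x − 58.8 y = -501.24
Solving the 2×2 system: x ≈ 14.8, y ≈ -11.9 km.

(14.8, -11.9)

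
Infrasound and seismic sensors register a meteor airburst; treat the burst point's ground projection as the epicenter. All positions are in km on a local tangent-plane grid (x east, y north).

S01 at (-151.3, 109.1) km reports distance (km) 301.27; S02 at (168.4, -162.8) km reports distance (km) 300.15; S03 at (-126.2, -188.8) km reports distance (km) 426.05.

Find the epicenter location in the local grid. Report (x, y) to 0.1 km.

Circle about each station: (x + 151.3)² + (y − 109.1)² = 301.27²; (x − 168.4)² + (y + 162.8)² = 300.15²; (x + 126.2)² + (y + 188.8)² = 426.05².
Subtracting pairs of circle equations eliminates x²+y² and gives linear equations (the radical axes):
639.4 x − 543.8 y = 20741.49
50.2 x − 595.8 y = -73977.61
Solving the 2×2 system: x ≈ 148.7, y ≈ 136.7 km.

(148.7, 136.7)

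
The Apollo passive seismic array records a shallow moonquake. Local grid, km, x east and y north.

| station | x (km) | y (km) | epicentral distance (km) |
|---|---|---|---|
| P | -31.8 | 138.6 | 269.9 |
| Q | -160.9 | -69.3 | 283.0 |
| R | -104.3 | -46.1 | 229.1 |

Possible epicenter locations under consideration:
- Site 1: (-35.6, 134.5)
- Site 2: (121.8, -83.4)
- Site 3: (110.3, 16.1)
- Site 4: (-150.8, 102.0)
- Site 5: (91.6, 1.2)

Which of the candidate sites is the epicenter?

For each candidate, compare |candidate − station| to the reported distance:
Site 1: residuals P 264.3, Q 43.8, R 35.9 → max 264.3 km
Site 2: residuals P 0.1, Q 0.1, R 0.1 → max 0.1 km
Site 3: residuals P 82.3, Q 1.3, R 5.7 → max 82.3 km
Site 4: residuals P 145.4, Q 111.4, R 73.9 → max 145.4 km
Site 5: residuals P 85.2, Q 20.8, R 27.6 → max 85.2 km
Only Site 2 has all residuals ≈ 0.

Site 2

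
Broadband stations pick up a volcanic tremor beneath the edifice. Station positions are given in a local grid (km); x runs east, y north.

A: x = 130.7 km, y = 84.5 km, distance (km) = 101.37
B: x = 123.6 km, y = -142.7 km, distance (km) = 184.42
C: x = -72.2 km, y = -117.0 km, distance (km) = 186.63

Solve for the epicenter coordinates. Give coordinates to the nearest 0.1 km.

48.2 km east, 25.6 km north

Circle about each station: (x − 130.7)² + (y − 84.5)² = 101.37²; (x − 123.6)² + (y + 142.7)² = 184.42²; (x + 72.2)² + (y + 117.0)² = 186.63².
Subtracting pairs of circle equations eliminates x²+y² and gives linear equations (the radical axes):
-14.2 x − 454.4 y = -12317.35
-405.8 x − 403.0 y = -29875.78
Solving the 2×2 system: x ≈ 48.2, y ≈ 25.6 km.
Check against A (with the unrounded x, y): √((x − 130.7)²+(y − 84.5)²) = 101.37 ≈ 101.37 km. ✓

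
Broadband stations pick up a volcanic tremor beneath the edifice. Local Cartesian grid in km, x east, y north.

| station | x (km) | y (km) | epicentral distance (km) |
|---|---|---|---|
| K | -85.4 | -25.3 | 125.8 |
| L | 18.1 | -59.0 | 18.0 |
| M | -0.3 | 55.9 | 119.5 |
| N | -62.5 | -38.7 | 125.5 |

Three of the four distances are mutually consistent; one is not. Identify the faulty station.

N

Solve using three stations at a time. Using K, L, M (subtract circle equations pairwise → linear system) gives (x, y) ≈ (36.1, -57.9).
Distances from that point to each station vs reported:
  K: calculated 125.8 vs reported 125.8 → residual 0.0 km
  L: calculated 18.0 vs reported 18.0 → residual 0.0 km
  M: calculated 119.5 vs reported 119.5 → residual 0.0 km
  N: calculated 100.5 vs reported 125.5 → residual 25.0 km
K, L, M are mutually consistent (residuals ≈ 0); N is off by 25.0 km.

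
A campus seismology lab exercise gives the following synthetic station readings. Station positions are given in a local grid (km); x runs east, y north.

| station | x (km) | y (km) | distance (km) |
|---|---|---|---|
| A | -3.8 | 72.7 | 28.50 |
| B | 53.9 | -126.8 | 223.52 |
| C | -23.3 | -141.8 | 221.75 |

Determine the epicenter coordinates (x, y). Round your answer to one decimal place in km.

Circle about each station: (x + 3.8)² + (y − 72.7)² = 28.50²; (x − 53.9)² + (y + 126.8)² = 223.52²; (x + 23.3)² + (y + 141.8)² = 221.75².
Subtracting pairs of circle equations eliminates x²+y² and gives linear equations (the radical axes):
115.4 x − 399.0 y = -35465.22
-39.0 x − 429.0 y = -33010.41
Solving the 2×2 system: x ≈ -31.4, y ≈ 79.8 km.

x ≈ -31.4 km, y ≈ 79.8 km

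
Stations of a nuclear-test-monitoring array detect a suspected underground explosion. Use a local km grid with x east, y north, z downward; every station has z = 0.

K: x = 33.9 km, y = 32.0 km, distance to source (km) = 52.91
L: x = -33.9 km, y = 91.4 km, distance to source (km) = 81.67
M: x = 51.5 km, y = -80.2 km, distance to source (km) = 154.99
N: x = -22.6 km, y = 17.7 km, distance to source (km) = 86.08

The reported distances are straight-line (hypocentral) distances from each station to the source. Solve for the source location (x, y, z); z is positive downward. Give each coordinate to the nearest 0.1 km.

(35.2, 69.3, 37.5)

Each station gives a sphere (x−x_i)² + (y−y_i)² + z² = d_i² (stations at z=0).
Subtracting the K sphere from L and M: z² cancels, leaving linear equations in x and y:
-135.6 x + 118.8 y = 3459.44
35.2 x − 224.4 y = -14311.35
Solving: x ≈ 35.200, y ≈ 69.298 km (keep extra digits for the depth step; rounded: 35.2, 69.3).
Then from the K sphere: z² = 52.91² − (x − 33.9)² − (y − 32.0)² with x = 35.200, y = 69.298, so z ≈ 37.505 ≈ 37.5 km.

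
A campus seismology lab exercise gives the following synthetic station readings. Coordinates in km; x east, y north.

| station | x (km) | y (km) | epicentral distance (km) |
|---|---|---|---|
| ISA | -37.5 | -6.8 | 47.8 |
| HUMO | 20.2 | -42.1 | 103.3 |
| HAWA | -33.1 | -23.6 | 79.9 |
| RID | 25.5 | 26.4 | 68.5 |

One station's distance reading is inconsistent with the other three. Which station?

HAWA

Solve using three stations at a time. Using ISA, HUMO, RID (subtract circle equations pairwise → linear system) gives (x, y) ≈ (-41.4, 40.8).
Distances from that point to each station vs reported:
  ISA: calculated 47.7 vs reported 47.8 → residual 0.1 km
  HUMO: calculated 103.3 vs reported 103.3 → residual 0.0 km
  HAWA: calculated 64.9 vs reported 79.9 → residual 15.0 km
  RID: calculated 68.4 vs reported 68.5 → residual 0.1 km
ISA, HUMO, RID are mutually consistent (residuals ≈ 0); HAWA is off by 15.0 km.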